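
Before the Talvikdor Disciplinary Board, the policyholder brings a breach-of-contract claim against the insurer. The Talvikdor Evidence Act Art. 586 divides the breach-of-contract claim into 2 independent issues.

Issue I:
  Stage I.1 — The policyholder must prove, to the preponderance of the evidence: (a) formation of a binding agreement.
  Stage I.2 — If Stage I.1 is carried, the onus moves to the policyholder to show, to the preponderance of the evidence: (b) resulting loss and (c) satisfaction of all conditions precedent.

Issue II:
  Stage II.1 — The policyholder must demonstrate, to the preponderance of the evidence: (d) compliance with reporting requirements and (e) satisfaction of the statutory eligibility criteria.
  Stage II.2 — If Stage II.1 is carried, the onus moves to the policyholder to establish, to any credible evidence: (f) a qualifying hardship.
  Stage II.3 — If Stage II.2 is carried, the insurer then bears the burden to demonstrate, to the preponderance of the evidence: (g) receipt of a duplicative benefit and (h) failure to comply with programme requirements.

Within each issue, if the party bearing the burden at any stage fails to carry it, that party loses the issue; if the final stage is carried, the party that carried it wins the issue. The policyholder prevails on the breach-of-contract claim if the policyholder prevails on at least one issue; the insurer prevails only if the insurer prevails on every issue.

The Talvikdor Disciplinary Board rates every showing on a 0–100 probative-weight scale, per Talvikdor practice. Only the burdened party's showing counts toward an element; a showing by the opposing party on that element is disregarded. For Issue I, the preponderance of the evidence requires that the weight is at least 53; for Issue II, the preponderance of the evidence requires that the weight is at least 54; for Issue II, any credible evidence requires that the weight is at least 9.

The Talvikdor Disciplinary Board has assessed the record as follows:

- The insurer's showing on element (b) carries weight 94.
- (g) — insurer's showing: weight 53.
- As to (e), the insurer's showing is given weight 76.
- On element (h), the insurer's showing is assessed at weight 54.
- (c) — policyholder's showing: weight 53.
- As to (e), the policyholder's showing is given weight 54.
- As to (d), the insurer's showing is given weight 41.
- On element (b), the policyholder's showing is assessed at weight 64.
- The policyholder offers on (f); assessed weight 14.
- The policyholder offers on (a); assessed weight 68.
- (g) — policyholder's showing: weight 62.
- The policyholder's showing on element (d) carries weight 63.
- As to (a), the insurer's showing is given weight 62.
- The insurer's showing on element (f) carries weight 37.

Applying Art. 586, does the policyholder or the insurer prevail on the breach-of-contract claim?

policyholder

— Issue I —
Stage I.1 — burden on policyholder; standard: the preponderance of the evidence (weight is at least 53).
    (a): 68 (insurer's 62 disregarded) ≥ 53 [met]
  All elements met. The policyholder retains the burden for Stage I.2.
Stage I.2 — burden on policyholder; standard: the preponderance of the evidence (weight is at least 53).
    (b): 64 (insurer's 94 disregarded) ≥ 53 [met]
    (c): 53 ≥ 53 [met]
  All elements met at the final stage.
All stages carried — the policyholder prevails on this issue.
— Issue II —
Stage II.1 (policyholder, the preponderance of the evidence, weight is at least 54): (d) 63 (insurer's 41 disregarded) ≥ 54 — meets; (e) 54 (insurer's 76 disregarded) ≥ 54 — meets.
  Stage II.1 carried; the burden remains with the policyholder.
Stage II.2 (policyholder, any credible evidence, weight is at least 9): (f) 14 (insurer's 37 disregarded) ≥ 9 — meets.
  The policyholder carries Stage II.2; the insurer now bears the burden.
Stage II.3 (insurer, the preponderance of the evidence, weight is at least 54): (g) 53 (policyholder's 62 disregarded) < 54 — fails; (h) 54 ≥ 54 — meets.
  Stage II.3 not carried; the insurer fails its burden.
The policyholder prevails on this issue.
Per-issue: Issue I → policyholder; Issue II → policyholder. The policyholder must prevail on at least one issue; overall, the policyholder prevails.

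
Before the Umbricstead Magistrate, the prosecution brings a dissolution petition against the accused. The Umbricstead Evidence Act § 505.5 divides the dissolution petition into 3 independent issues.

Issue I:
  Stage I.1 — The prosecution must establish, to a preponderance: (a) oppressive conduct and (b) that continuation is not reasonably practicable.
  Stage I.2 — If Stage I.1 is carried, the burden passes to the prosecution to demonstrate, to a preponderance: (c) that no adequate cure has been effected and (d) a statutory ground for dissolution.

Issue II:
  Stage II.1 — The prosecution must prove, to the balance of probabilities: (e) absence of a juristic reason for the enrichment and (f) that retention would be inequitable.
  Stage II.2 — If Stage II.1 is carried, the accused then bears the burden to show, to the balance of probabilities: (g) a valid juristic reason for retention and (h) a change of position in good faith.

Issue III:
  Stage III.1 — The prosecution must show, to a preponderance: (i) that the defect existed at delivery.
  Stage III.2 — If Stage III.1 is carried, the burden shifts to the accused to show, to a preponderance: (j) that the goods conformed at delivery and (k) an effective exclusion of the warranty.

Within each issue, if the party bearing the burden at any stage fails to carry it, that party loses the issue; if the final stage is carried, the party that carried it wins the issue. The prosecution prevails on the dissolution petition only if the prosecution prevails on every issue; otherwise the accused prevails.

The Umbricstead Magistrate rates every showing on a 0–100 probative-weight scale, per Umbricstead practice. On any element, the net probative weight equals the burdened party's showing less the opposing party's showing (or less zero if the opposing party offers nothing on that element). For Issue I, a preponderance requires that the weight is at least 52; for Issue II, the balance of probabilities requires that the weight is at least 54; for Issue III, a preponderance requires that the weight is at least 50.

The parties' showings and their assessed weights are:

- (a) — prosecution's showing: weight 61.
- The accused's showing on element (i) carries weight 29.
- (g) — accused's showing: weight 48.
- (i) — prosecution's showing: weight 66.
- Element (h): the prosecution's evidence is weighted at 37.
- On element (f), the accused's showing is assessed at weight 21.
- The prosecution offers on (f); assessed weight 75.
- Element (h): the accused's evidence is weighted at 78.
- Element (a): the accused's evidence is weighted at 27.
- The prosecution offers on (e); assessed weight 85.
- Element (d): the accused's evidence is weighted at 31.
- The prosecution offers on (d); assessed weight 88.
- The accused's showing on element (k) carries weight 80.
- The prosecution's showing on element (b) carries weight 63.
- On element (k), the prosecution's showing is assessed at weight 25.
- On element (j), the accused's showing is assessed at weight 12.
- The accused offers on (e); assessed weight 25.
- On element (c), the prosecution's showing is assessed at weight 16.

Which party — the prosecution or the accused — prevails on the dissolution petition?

— Issue I —
Stage I.1 — burden on prosecution; standard: a preponderance (weight is at least 52).
    (a): 61 − 27 = 34 < 52 [not met]
    (b): 63 ≥ 52 [met]
  Stage I.1 not carried; the prosecution fails its burden.
The accused prevails on this issue.
— Issue II —
At Stage II.1 the prosecution must meet the balance of probabilities (weight is at least 54): on (e) the weight is 85 less the opposing 25 gives net 60, which does reach 54, so (e) meets the standard; on (f) the weight is 75 less the opposing 21 gives net 54, which does reach 54, so (f) meets the standard.
  All elements met. The burden passes to the accused.
At Stage II.2 the accused must meet the balance of probabilities (weight is at least 54): on (g) the weight is 48, < 54, so (g) does not meet the standard; on (h) the weight is 78 less the opposing 37 gives net 41, which does not reach 54, so (h) does not meet the standard.
  The accused does not carry Stage II.2.
The analysis ends at Stage II.2; the prosecution prevails on this issue.
— Issue III —
At Stage III.1 the prosecution must meet a preponderance (weight is at least 50): on (i) the weight is 66 less the opposing 29 gives net 37, < 50, so (i) does not meet the standard.
  Stage III.1 not carried; the prosecution fails its burden.
The accused prevails on this issue.
Per-issue: Issue I → accused; Issue II → prosecution; Issue III → accused. The prosecution must prevail on every issue; overall, the accused prevails.

accused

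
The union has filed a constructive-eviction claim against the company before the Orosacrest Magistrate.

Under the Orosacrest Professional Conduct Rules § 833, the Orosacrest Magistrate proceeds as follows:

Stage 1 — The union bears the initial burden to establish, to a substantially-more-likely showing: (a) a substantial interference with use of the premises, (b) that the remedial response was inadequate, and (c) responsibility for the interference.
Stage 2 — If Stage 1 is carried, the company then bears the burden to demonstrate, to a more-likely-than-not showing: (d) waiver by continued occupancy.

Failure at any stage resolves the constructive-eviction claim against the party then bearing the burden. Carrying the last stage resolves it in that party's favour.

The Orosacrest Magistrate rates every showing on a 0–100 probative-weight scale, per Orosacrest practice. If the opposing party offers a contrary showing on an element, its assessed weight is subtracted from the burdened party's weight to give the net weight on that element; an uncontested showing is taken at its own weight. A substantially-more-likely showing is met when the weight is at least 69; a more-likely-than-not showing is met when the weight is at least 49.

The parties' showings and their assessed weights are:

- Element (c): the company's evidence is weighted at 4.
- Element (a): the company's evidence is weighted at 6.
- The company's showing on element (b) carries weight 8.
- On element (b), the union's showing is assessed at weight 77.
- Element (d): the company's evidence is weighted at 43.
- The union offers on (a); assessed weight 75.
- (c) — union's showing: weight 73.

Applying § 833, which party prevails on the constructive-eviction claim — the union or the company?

union

Stage 1 (union, a substantially-more-likely showing, weight is at least 69): (a) net 75−6=69 ≥ 69 — meets; (b) net 77−8=69 ≥ 69 — meets; (c) net 73−4=69 ≥ 69 — meets.
  Stage 1 is satisfied; the onus moves to the company.
Stage 2 (company, a more-likely-than-not showing, weight is at least 49): (d) 43 < 49 — fails.
  Stage 2 not carried; the company fails its burden.
The analysis ends at Stage 2; the union prevails.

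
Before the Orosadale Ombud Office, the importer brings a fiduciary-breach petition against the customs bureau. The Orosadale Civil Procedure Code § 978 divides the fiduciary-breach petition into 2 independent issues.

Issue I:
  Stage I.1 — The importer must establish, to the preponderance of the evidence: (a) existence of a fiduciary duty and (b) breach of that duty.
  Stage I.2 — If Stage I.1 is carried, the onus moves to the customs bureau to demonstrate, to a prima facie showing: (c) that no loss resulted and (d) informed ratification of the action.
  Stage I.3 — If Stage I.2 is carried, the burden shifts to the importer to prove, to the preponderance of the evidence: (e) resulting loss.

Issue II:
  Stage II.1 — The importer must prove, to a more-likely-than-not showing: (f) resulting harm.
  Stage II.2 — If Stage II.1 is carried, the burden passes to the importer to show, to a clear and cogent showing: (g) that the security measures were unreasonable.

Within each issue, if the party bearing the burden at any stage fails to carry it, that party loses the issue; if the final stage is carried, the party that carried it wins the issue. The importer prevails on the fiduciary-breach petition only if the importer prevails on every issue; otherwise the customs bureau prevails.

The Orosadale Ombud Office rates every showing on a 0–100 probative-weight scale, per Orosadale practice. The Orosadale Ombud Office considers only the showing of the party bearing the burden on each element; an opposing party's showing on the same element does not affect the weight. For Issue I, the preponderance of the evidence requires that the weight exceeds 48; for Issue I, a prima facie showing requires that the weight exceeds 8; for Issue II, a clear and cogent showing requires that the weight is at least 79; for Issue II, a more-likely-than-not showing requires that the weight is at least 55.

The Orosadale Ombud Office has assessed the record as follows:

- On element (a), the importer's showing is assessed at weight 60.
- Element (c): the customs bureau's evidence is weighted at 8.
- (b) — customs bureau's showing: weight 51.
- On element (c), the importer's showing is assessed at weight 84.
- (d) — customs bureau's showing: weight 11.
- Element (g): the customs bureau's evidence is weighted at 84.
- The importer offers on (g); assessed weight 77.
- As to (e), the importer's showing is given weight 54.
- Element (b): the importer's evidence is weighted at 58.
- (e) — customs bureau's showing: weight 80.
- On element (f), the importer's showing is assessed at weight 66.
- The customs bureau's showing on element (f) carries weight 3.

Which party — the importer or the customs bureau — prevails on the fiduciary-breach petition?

— Issue I —
At Stage I.1 the importer must meet the preponderance of the evidence (weight exceeds 48): on (a) the weight is 60, which does exceed 48, so (a) meets the standard; on (b) the weight is 58 (the customs bureau's 51 is given no effect), > 48, so (b) meets the standard.
  The importer carries Stage I.1; the customs bureau now bears the burden.
At Stage I.2 the customs bureau must meet a prima facie showing (weight exceeds 8): on (c) the weight is 8 (the importer's 84 is given no effect), ≤ 8, so (c) does not meet the standard; on (d) the weight is 11, which does exceed 8, so (d) meets the standard.
  Stage I.2 not carried; the customs bureau fails its burden.
The importer prevails on this issue.
— Issue II —
Stage II.1 (importer, a more-likely-than-not showing, weight is at least 55): (f) 66 (customs bureau's 3 disregarded) ≥ 55 — meets.
  Stage II.1 is satisfied; the importer continues to bear the burden.
Stage II.2 (importer, a clear and cogent showing, weight is at least 79): (g) 77 (customs bureau's 84 disregarded) < 79 — fails.
  Not every element is met, so the importer fails to carry Stage II.2.
The customs bureau prevails on this issue.
Per-issue: Issue I → importer; Issue II → customs bureau. The importer must prevail on every issue; overall, the customs bureau prevails.

customs bureau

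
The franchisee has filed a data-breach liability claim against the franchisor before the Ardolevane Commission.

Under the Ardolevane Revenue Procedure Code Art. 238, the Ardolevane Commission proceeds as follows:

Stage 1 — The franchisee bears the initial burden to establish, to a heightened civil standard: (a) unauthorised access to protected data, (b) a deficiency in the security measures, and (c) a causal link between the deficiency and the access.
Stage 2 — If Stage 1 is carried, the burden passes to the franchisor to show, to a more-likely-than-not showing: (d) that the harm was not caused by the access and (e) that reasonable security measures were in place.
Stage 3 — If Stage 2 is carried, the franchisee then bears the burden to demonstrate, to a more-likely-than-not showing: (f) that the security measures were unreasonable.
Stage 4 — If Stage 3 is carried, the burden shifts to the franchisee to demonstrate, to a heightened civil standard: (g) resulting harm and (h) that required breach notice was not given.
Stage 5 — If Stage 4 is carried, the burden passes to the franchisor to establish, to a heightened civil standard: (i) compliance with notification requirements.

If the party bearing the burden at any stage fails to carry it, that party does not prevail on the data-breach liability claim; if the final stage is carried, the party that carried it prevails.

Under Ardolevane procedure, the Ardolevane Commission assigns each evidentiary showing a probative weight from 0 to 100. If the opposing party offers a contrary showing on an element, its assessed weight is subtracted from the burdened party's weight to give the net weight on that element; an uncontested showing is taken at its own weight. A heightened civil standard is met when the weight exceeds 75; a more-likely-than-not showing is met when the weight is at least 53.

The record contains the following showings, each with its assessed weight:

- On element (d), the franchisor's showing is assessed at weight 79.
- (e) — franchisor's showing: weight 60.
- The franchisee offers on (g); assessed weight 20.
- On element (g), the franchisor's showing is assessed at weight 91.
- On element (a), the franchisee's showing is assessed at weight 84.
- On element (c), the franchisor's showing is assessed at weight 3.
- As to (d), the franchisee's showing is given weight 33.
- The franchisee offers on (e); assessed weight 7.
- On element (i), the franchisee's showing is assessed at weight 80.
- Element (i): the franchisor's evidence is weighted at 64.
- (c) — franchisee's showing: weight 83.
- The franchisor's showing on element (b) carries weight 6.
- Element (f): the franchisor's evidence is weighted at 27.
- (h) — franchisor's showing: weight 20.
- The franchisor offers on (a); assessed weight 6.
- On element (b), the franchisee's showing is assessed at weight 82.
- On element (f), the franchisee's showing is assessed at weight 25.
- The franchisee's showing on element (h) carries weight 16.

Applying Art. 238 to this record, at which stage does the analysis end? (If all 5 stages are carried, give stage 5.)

stage 2

Stage 1 (franchisee, a heightened civil standard, weight exceeds 75): (a) net 84−6=78 > 75 — meets; (b) net 82−6=76 > 75 — meets; (c) net 83−3=80 > 75 — meets.
  All elements met. The burden passes to the franchisor.
Stage 2 (franchisor, a more-likely-than-not showing, weight is at least 53): (d) net 79−33=46 < 53 — fails; (e) net 60−7=53 ≥ 53 — meets.
  The franchisor does not carry Stage 2.
The analysis ends at Stage 2; the franchisee prevails.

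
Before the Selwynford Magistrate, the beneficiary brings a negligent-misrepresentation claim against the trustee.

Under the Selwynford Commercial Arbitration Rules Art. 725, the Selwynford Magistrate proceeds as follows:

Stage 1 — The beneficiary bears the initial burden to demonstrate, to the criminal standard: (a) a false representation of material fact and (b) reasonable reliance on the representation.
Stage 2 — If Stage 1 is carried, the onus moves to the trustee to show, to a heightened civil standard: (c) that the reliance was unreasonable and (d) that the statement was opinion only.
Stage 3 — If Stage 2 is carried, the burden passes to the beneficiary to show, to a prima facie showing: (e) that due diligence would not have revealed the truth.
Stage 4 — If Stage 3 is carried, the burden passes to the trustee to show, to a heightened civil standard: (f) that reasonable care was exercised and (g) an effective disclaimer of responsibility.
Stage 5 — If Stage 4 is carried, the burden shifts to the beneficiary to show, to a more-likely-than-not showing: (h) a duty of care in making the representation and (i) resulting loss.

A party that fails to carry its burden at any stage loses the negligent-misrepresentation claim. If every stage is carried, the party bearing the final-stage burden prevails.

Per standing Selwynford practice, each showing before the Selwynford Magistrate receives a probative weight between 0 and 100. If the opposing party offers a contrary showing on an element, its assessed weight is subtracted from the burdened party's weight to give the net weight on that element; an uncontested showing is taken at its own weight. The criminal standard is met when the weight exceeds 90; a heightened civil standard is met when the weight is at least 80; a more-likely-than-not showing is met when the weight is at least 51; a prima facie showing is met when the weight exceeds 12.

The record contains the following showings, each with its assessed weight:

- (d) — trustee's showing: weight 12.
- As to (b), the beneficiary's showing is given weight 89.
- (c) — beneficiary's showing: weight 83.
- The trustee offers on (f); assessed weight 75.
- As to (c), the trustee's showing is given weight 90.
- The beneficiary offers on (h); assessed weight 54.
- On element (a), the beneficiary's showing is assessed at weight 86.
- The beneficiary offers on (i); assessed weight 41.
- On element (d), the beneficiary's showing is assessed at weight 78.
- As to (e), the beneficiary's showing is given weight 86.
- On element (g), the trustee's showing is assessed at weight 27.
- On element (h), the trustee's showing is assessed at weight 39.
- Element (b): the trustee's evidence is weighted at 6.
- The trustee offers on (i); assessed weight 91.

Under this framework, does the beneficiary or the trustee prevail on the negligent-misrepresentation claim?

Stage 1 (beneficiary, the criminal standard, weight exceeds 90): (a) 86 ≤ 90 — fails; (b) net 89−6=83 ≤ 90 — fails.
  Not every element is met, so the beneficiary fails to carry Stage 1.
The trustee prevails.

trustee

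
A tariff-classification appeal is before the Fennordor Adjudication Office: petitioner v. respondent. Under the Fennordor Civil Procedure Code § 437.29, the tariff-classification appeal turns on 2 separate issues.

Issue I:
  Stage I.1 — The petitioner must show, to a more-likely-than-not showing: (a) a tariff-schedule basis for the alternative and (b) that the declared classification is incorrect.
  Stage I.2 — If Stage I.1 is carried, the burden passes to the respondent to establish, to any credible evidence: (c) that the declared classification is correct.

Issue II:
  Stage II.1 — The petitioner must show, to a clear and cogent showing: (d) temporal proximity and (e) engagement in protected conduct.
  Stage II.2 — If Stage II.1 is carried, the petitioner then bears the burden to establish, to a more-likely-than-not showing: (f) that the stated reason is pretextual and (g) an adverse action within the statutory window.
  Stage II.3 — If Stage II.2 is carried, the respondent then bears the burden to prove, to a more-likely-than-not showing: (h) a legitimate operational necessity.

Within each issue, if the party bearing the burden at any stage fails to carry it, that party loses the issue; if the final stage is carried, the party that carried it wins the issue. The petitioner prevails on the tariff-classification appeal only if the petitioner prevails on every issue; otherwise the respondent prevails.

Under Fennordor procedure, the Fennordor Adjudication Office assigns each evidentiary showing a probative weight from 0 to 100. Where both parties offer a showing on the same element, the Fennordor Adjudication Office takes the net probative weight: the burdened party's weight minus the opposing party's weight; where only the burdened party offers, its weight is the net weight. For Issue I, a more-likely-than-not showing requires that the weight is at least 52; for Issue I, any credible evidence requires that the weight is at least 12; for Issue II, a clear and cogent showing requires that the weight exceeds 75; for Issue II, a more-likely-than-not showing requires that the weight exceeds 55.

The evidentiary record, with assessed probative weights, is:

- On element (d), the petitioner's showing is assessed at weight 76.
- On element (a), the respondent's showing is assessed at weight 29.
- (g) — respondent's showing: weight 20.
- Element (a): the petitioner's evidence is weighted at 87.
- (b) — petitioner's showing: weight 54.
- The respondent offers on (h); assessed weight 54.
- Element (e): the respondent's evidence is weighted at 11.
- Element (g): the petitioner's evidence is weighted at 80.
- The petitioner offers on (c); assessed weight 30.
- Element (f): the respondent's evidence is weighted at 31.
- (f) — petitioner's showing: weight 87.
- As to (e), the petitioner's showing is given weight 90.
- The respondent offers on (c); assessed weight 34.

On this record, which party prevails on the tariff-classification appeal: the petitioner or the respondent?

petitioner

— Issue I —
At Stage I.1 the petitioner must meet a more-likely-than-not showing (weight is at least 52): on (a) the weight is 87 less the opposing 29 gives net 58, ≥ 52, so (a) meets the standard; on (b) the weight is 54, which does reach 52, so (b) meets the standard.
  All elements met. The burden passes to the respondent.
At Stage I.2 the respondent must meet any credible evidence (weight is at least 12): on (c) the weight is 34 less the opposing 30 gives net 4, < 12, so (c) does not meet the standard.
  The respondent does not carry Stage I.2.
The analysis ends at Stage I.2; the petitioner prevails on this issue.
— Issue II —
Stage II.1 (petitioner, a clear and cogent showing, weight exceeds 75): (d) 76 > 75 — meets; (e) net 90−11=79 > 75 — meets.
  All elements met. The petitioner retains the burden for Stage II.2.
Stage II.2 (petitioner, a more-likely-than-not showing, weight exceeds 55): (f) net 87−31=56 > 55 — meets; (g) net 80−20=60 > 55 — meets.
  All elements met. The burden passes to the respondent.
Stage II.3 (respondent, a more-likely-than-not showing, weight exceeds 55): (h) 54 ≤ 55 — fails.
  Not every element is met, so the respondent fails to carry Stage II.3.
So the petitioner prevails on this issue.
Per-issue: Issue I → petitioner; Issue II → petitioner. The petitioner must prevail on every issue; overall, the petitioner prevails.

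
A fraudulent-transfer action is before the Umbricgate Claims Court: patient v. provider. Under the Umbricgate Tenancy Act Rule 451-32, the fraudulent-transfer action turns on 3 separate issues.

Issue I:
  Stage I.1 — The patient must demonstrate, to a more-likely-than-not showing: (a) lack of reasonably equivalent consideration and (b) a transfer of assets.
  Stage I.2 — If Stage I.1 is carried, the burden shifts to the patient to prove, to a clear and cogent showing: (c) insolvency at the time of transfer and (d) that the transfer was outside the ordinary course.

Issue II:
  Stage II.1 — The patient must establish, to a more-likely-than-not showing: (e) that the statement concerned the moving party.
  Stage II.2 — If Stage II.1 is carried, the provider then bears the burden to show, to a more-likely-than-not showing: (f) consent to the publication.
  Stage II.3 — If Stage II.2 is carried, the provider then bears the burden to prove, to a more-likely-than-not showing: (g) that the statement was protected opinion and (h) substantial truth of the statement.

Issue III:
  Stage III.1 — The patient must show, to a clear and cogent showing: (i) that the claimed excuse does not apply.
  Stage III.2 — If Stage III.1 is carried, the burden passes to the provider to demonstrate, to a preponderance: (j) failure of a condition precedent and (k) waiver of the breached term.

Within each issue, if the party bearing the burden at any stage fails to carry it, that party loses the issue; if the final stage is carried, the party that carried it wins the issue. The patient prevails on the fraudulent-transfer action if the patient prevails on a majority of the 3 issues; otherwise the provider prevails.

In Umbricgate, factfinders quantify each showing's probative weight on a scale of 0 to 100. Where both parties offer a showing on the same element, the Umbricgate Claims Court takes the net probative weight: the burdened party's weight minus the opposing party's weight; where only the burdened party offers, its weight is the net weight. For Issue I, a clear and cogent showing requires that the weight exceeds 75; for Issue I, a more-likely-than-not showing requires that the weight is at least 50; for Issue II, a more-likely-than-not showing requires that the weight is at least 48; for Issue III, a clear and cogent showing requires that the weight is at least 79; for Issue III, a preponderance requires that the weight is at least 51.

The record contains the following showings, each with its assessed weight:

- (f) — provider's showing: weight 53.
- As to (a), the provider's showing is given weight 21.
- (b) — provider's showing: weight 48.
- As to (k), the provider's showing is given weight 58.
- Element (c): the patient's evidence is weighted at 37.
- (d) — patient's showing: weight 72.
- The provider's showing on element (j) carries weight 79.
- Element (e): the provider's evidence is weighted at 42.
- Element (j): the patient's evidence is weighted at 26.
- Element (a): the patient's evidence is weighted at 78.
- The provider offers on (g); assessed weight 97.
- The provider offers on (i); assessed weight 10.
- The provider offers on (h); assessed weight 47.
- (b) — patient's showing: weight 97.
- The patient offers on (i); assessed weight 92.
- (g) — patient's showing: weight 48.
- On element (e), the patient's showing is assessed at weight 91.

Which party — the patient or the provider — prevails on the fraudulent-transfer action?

provider

— Issue I —
Stage I.1 — burden on patient; standard: a more-likely-than-not showing (weight is at least 50).
    (a): 78 − 21 = 57 ≥ 50 [met]
    (b): 97 − 48 = 49 < 50 [not met]
  Stage I.1 not carried; the patient fails its burden.
So the provider prevails on this issue.
— Issue II —
Stage II.1 (patient, a more-likely-than-not showing, weight is at least 48): (e) net 91−42=49 ≥ 48 — meets.
  The patient carries Stage II.1; the provider now bears the burden.
Stage II.2 (provider, a more-likely-than-not showing, weight is at least 48): (f) 53 ≥ 48 — meets.
  Stage II.2 carried; the burden remains with the provider.
Stage II.3 (provider, a more-likely-than-not showing, weight is at least 48): (g) net 97−48=49 ≥ 48 — meets; (h) 47 < 48 — fails.
  Stage II.3 not carried; the provider fails its burden.
So the patient prevails on this issue.
— Issue III —
Stage III.1 (patient, a clear and cogent showing, weight is at least 79): (i) net 92−10=82 ≥ 79 — meets.
  The patient carries Stage III.1; the provider now bears the burden.
Stage III.2 (provider, a preponderance, weight is at least 51): (j) net 79−26=53 ≥ 51 — meets; (k) 58 ≥ 51 — meets.
  Stage III.2 carried; the final stage is satisfied.
Every stage carried; the provider prevails on this issue.
Per-issue: Issue I → provider; Issue II → patient; Issue III → provider. The patient must prevail on a majority of issues; overall, the provider prevails.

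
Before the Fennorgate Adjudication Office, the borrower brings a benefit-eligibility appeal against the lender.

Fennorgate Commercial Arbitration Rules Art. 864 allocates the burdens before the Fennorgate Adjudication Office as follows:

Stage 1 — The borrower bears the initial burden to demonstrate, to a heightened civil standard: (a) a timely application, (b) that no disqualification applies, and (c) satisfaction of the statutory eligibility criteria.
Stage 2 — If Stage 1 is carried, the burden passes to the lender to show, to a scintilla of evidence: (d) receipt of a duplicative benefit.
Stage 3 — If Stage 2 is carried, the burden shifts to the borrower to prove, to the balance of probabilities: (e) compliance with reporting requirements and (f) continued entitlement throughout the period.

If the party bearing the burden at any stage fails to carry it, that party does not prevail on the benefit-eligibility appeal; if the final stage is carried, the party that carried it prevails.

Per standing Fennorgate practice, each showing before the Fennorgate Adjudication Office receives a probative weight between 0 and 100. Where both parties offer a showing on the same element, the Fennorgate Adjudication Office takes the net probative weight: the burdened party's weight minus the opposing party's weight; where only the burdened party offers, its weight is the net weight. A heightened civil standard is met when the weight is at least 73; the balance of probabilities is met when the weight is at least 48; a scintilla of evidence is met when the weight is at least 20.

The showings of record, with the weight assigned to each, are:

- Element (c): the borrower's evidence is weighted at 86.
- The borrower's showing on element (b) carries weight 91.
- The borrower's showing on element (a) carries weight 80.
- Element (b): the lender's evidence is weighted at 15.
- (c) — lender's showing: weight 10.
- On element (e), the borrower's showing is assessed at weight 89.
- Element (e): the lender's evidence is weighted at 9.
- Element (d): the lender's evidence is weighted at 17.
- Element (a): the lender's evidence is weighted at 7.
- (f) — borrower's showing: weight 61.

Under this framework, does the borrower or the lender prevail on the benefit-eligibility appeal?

borrower

At Stage 1 the borrower must meet a heightened civil standard (weight is at least 73): on (a) the weight is 80 less the opposing 7 gives net 73, ≥ 73, so (a) meets the standard; on (b) the weight is 91 less the opposing 15 gives net 76, ≥ 73, so (b) meets the standard; on (c) the weight is 86 less the opposing 10 gives net 76, ≥ 73, so (c) meets the standard.
  Stage 1 is satisfied; the onus moves to the lender.
At Stage 2 the lender must meet a scintilla of evidence (weight is at least 20): on (d) the weight is 17, < 20, so (d) does not meet the standard.
  Not every element is met, so the lender fails to carry Stage 2.
The analysis ends at Stage 2; the borrower prevails.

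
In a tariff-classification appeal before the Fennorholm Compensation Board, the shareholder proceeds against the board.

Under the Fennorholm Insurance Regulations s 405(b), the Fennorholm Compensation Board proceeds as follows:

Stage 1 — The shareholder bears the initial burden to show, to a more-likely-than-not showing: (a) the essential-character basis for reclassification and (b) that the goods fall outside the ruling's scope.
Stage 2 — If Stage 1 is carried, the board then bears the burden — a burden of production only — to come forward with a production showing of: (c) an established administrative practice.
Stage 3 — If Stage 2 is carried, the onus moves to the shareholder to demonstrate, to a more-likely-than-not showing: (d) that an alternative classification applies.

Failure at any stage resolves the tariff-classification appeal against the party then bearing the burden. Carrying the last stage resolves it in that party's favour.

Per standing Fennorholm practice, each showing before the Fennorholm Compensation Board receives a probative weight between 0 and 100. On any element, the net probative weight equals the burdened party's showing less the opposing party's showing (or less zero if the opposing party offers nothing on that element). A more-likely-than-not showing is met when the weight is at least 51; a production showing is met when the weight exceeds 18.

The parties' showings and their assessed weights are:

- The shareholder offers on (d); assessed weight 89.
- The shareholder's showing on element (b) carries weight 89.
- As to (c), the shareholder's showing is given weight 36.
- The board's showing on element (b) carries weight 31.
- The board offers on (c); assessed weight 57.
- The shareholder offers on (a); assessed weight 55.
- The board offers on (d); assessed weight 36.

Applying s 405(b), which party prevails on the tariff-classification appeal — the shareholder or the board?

At Stage 1 the shareholder must meet a more-likely-than-not showing (weight is at least 51): on (a) the weight is 55, which does reach 51, so (a) meets the standard; on (b) the weight is 89 less the opposing 31 gives net 58, which does reach 51, so (b) meets the standard.
  Stage 1 carried; the burden shifts to the board.
At Stage 2 the board must meet a production showing (weight exceeds 18): on (c) the weight is 57 less the opposing 36 gives net 21, which does exceed 18, so (c) meets the standard.
  Stage 2 carried; the burden shifts to the shareholder.
At Stage 3 the shareholder must meet a more-likely-than-not showing (weight is at least 51): on (d) the weight is 89 less the opposing 36 gives net 53, ≥ 51, so (d) meets the standard.
  The shareholder carries the last stage.
With every stage satisfied, the shareholder prevails.

shareholder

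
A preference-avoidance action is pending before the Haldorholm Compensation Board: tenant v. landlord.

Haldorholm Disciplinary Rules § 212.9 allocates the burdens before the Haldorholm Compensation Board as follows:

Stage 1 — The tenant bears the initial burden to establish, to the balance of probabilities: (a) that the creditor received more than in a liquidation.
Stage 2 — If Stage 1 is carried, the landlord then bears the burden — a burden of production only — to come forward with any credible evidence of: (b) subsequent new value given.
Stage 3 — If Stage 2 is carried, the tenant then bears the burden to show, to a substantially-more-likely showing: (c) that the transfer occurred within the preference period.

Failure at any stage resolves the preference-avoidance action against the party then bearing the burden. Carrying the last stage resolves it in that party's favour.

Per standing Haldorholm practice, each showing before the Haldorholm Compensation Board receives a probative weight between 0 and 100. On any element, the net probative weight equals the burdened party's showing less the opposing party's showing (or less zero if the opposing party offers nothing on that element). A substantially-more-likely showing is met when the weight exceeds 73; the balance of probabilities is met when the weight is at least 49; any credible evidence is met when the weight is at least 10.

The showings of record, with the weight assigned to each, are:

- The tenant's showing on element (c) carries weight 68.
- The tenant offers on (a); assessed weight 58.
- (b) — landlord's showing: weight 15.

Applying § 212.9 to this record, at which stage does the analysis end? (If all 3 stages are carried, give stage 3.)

stage 3

Stage 1 — burden on tenant; standard: the balance of probabilities (weight is at least 49).
    (a): 58 ≥ 49 [met]
  Stage 1 is satisfied; the onus moves to the landlord.
Stage 2 — burden on landlord; standard: any credible evidence (weight is at least 10).
    (b): 15 ≥ 10 [met]
  The landlord carries Stage 2; the tenant now bears the burden.
Stage 3 — burden on tenant; standard: a substantially-more-likely showing (weight exceeds 73).
    (c): 68 ≤ 73 [not met]
  The tenant does not carry Stage 3.
The landlord prevails.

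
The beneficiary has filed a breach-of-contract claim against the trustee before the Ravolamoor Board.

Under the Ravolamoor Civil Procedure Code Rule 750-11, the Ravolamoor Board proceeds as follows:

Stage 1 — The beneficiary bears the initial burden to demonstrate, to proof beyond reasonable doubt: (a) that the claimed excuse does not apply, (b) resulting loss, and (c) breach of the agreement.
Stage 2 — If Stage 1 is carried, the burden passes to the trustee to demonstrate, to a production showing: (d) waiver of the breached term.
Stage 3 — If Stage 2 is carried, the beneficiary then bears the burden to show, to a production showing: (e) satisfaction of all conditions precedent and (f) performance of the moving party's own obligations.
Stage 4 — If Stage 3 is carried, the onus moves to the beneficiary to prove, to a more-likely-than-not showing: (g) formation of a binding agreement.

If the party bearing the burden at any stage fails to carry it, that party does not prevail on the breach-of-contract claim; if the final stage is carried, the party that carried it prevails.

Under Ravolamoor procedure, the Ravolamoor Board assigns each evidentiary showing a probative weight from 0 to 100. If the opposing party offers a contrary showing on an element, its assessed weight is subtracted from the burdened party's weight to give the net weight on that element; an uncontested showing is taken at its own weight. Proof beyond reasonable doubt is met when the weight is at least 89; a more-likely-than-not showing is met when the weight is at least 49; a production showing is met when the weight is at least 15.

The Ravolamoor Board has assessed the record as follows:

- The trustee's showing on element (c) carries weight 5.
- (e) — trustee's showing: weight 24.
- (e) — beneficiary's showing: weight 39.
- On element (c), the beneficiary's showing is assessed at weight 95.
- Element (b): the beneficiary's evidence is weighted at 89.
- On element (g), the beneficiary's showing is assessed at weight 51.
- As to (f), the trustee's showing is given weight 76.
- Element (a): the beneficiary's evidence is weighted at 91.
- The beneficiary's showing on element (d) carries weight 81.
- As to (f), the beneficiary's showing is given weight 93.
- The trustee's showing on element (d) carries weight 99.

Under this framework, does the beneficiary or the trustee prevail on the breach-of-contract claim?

Stage 1 (beneficiary, proof beyond reasonable doubt, weight is at least 89): (a) 91 ≥ 89 — meets; (b) 89 ≥ 89 — meets; (c) net 95−5=90 ≥ 89 — meets.
  Stage 1 is satisfied; the onus moves to the trustee.
Stage 2 (trustee, a production showing, weight is at least 15): (d) net 99−81=18 ≥ 15 — meets.
  Stage 2 carried; the burden shifts to the beneficiary.
Stage 3 (beneficiary, a production showing, weight is at least 15): (e) net 39−24=15 ≥ 15 — meets; (f) net 93−76=17 ≥ 15 — meets.
  All elements met. The beneficiary retains the burden for Stage 4.
Stage 4 (beneficiary, a more-likely-than-not showing, weight is at least 49): (g) 51 ≥ 49 — meets.
  The beneficiary carries the last stage.
With every stage satisfied, the beneficiary prevails.

beneficiary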